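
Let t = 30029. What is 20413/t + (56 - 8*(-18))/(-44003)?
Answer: 892227439/1321366087 ≈ 0.67523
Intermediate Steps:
20413/t + (56 - 8*(-18))/(-44003) = 20413/30029 + (56 - 8*(-18))/(-44003) = 20413*(1/30029) + (56 + 144)*(-1/44003) = 20413/30029 + 200*(-1/44003) = 20413/30029 - 200/44003 = 892227439/1321366087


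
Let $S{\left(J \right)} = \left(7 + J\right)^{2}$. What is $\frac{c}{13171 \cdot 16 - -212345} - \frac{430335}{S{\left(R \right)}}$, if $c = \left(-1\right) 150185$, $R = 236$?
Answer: $- \frac{2357220200}{308426049} \approx -7.6427$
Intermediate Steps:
$c = -150185$
$\frac{c}{13171 \cdot 16 - -212345} - \frac{430335}{S{\left(R \right)}} = - \frac{150185}{13171 \cdot 16 - -212345} - \frac{430335}{\left(7 + 236\right)^{2}} = - \frac{150185}{210736 + 212345} - \frac{430335}{243^{2}} = - \frac{150185}{423081} - \frac{430335}{59049} = \left(-150185\right) \frac{1}{423081} - \frac{47815}{6561} = - \frac{150185}{423081} - \frac{47815}{6561} = - \frac{2357220200}{308426049}$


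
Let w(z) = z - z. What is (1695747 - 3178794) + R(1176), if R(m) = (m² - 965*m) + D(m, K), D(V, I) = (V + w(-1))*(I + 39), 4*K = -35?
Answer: -1199337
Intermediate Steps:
w(z) = 0
K = -35/4 (K = (¼)*(-35) = -35/4 ≈ -8.7500)
D(V, I) = V*(39 + I) (D(V, I) = (V + 0)*(I + 39) = V*(39 + I))
R(m) = m² - 3739*m/4 (R(m) = (m² - 965*m) + m*(39 - 35/4) = (m² - 965*m) + m*(121/4) = (m² - 965*m) + 121*m/4 = m² - 3739*m/4)
(1695747 - 3178794) + R(1176) = (1695747 - 3178794) + (¼)*1176*(-3739 + 4*1176) = -1483047 + (¼)*1176*(-3739 + 4704) = -1483047 + (¼)*1176*965 = -1483047 + 283710 = -1199337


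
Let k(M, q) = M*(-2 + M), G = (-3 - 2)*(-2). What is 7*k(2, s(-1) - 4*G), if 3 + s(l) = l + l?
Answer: 0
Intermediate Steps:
G = 10 (G = -5*(-2) = 10)
s(l) = -3 + 2*l (s(l) = -3 + (l + l) = -3 + 2*l)
7*k(2, s(-1) - 4*G) = 7*(2*(-2 + 2)) = 7*(2*0) = 7*0 = 0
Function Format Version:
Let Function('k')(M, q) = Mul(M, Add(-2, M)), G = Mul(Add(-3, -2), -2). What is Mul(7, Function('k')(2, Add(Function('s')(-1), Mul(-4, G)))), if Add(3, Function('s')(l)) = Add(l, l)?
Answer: 0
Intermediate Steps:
G = 10 (G = Mul(-5, -2) = 10)
Function('s')(l) = Add(-3, Mul(2, l)) (Function('s')(l) = Add(-3, Add(l, l)) = Add(-3, Mul(2, l)))
Mul(7, Function('k')(2, Add(Function('s')(-1), Mul(-4, G)))) = Mul(7, Mul(2, Add(-2, 2))) = Mul(7, Mul(2, 0)) = Mul(7, 0) = 0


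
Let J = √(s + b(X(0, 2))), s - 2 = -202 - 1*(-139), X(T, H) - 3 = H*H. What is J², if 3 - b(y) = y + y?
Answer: -72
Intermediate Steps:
X(T, H) = 3 + H² (X(T, H) = 3 + H*H = 3 + H²)
b(y) = 3 - 2*y (b(y) = 3 - (y + y) = 3 - 2*y)
s = -61 (s = 2 + (-202 - 1*(-139)) = 2 + (-202 + 139) = 2 - 63 = -61)
J = 6*I*√2 (J = √(-61 + (3 - 2*(3 + 2²))) = √(-61 + (3 - 2*(3 + 4))) = √(-61 + (3 - 2*7)) = √(-61 + (3 - 14)) = √(-61 - 11) = √(-72) = 6*I*√2 ≈ 8.4853*I)
J² = (6*I*√2)² = -72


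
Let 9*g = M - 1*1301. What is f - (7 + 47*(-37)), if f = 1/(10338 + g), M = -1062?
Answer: 157056037/90679 ≈ 1732.0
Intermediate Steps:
g = -2363/9 (g = (-1062 - 1*1301)/9 = (-1062 - 1301)/9 = (1/9)*(-2363) = -2363/9 ≈ -262.56)
f = 9/90679 (f = 1/(10338 - 2363/9) = 1/(90679/9) = 9/90679 ≈ 9.9251e-5)
f - (7 + 47*(-37)) = 9/90679 - (7 + 47*(-37)) = 9/90679 - (7 - 1739) = 9/90679 - 1*(-1732) = 9/90679 + 1732 = 157056037/90679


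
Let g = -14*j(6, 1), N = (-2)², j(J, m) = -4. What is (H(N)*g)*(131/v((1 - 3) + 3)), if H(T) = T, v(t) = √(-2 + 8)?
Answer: 14672*√6/3 ≈ 11980.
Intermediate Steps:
N = 4
v(t) = √6
g = 56 (g = -14*(-4) = 56)
(H(N)*g)*(131/v((1 - 3) + 3)) = (4*56)*(131/(√6)) = 224*(131*(√6/6)) = 224*(131*√6/6) = 14672*√6/3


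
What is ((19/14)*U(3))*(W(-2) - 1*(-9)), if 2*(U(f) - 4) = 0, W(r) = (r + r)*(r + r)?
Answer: 950/7 ≈ 135.71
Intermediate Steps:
W(r) = 4*r² (W(r) = (2*r)*(2*r) = 4*r²)
U(f) = 4 (U(f) = 4 + (½)*0 = 4 + 0 = 4)
((19/14)*U(3))*(W(-2) - 1*(-9)) = ((19/14)*4)*(4*(-2)² - 1*(-9)) = ((19*(1/14))*4)*(4*4 + 9) = ((19/14)*4)*(16 + 9) = (38/7)*25 = 950/7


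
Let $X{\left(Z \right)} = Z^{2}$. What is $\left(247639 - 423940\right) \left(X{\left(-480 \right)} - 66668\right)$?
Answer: $-28866115332$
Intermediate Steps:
$\left(247639 - 423940\right) \left(X{\left(-480 \right)} - 66668\right) = \left(247639 - 423940\right) \left(\left(-480\right)^{2} - 66668\right) = \left(247639 - 423940\right) \left(230400 - 66668\right) = \left(-176301\right) 163732 = -28866115332$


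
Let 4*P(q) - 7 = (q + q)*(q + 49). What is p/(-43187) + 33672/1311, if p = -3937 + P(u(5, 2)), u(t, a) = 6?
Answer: 4451977/172748 ≈ 25.772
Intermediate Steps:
P(q) = 7/4 + q*(49 + q)/2 (P(q) = 7/4 + ((q + q)*(q + 49))/4 = 7/4 + ((2*q)*(49 + q))/4 = 7/4 + (2*q*(49 + q))/4 = 7/4 + q*(49 + q)/2)
p = -15081/4 (p = -3937 + (7/4 + (1/2)*6**2 + (49/2)*6) = -3937 + (7/4 + (1/2)*36 + 147) = -3937 + (7/4 + 18 + 147) = -3937 + 667/4 = -15081/4 ≈ -3770.3)
p/(-43187) + 33672/1311 = -15081/4/(-43187) + 33672/1311 = -15081/4*(-1/43187) + 33672*(1/1311) = 15081/172748 + 488/19 = 4451977/172748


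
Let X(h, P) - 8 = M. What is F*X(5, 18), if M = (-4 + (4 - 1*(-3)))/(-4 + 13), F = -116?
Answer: -2900/3 ≈ -966.67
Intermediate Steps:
M = ⅓ (M = (-4 + (4 + 3))/9 = (-4 + 7)*(⅑) = 3*(⅑) = ⅓ ≈ 0.33333)
X(h, P) = 25/3 (X(h, P) = 8 + ⅓ = 25/3)
F*X(5, 18) = -116*25/3 = -2900/3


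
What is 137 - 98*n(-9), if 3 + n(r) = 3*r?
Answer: 3077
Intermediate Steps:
n(r) = -3 + 3*r
137 - 98*n(-9) = 137 - 98*(-3 + 3*(-9)) = 137 - 98*(-3 - 27) = 137 - 98*(-30) = 137 + 2940 = 3077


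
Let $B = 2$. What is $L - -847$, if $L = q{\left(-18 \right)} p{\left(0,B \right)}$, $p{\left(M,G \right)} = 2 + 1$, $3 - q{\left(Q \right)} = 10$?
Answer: $826$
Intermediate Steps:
$q{\left(Q \right)} = -7$ ($q{\left(Q \right)} = 3 - 10 = -7$)
$p{\left(M,G \right)} = 3$
$L = -21$ ($L = \left(-7\right) 3 = -21$)
$L - -847 = -21 - -847 = -21 + 847 = 826$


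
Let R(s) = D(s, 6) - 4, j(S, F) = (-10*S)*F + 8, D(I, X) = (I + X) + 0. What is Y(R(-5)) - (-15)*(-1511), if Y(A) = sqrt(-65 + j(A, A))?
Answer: -22665 + 7*I*sqrt(3) ≈ -22665.0 + 12.124*I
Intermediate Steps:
D(I, X) = I + X
j(S, F) = 8 - 10*F*S (j(S, F) = -10*F*S + 8 = 8 - 10*F*S)
R(s) = 2 + s (R(s) = (s + 6) - 4 = (6 + s) - 4 = 2 + s)
Y(A) = sqrt(-57 - 10*A**2) (Y(A) = sqrt(-65 + (8 - 10*A*A)) = sqrt(-65 + (8 - 10*A**2)) = sqrt(-57 - 10*A**2))
Y(R(-5)) - (-15)*(-1511) = sqrt(-57 - 10*(2 - 5)**2) - (-15)*(-1511) = sqrt(-57 - 10*(-3)**2) - 1*22665 = sqrt(-57 - 10*9) - 22665 = sqrt(-57 - 90) - 22665 = sqrt(-147) - 22665 = 7*I*sqrt(3) - 22665 = -22665 + 7*I*sqrt(3)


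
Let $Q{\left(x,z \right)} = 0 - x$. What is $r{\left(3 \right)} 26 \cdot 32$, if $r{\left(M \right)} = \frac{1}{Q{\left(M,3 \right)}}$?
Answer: $- \frac{832}{3} \approx -277.33$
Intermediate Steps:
$Q{\left(x,z \right)} = - x$
$r{\left(M \right)} = - \frac{1}{M}$ ($r{\left(M \right)} = \frac{1}{\left(-1\right) M} = - \frac{1}{M}$)
$r{\left(3 \right)} 26 \cdot 32 = - \frac{1}{3} \cdot 26 \cdot 32 = \left(-1\right) \frac{1}{3} \cdot 26 \cdot 32 = \left(- \frac{1}{3}\right) 26 \cdot 32 = \left(- \frac{26}{3}\right) 32 = - \frac{832}{3}$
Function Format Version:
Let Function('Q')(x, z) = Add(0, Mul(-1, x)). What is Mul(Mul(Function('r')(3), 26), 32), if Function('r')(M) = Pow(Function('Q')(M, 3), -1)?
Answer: Rational(-832, 3) ≈ -277.33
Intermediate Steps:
Function('Q')(x, z) = Mul(-1, x)
Function('r')(M) = Mul(-1, Pow(M, -1)) (Function('r')(M) = Pow(Mul(-1, M), -1) = Mul(-1, Pow(M, -1)))
Mul(Mul(Function('r')(3), 26), 32) = Mul(Mul(Mul(-1, Pow(3, -1)), 26), 32) = Mul(Mul(Mul(-1, Rational(1, 3)), 26), 32) = Mul(Mul(Rational(-1, 3), 26), 32) = Mul(Rational(-26, 3), 32) = Rational(-832, 3)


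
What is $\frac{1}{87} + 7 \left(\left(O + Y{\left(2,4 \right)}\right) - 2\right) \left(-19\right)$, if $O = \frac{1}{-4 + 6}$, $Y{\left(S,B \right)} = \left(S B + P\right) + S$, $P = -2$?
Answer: $- \frac{150421}{174} \approx -864.49$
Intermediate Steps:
$Y{\left(S,B \right)} = -2 + S + B S$ ($Y{\left(S,B \right)} = \left(S B - 2\right) + S = \left(B S - 2\right) + S = \left(-2 + B S\right) + S = -2 + S + B S$)
$O = \frac{1}{2} \approx 0.5$
$\frac{1}{87} + 7 \left(\left(O + Y{\left(2,4 \right)}\right) - 2\right) \left(-19\right) = \frac{1}{87} + 7 \left(\left(\frac{1}{2} + \left(-2 + 2 + 4 \cdot 2\right)\right) - 2\right) \left(-19\right) = \frac{1}{87} + 7 \left(\left(\frac{1}{2} + \left(-2 + 2 + 8\right)\right) - 2\right) \left(-19\right) = \frac{1}{87} + 7 \left(\left(\frac{1}{2} + 8\right) - 2\right) \left(-19\right) = \frac{1}{87} + 7 \left(\frac{17}{2} - 2\right) \left(-19\right) = \frac{1}{87} + 7 \cdot \frac{13}{2} \left(-19\right) = \frac{1}{87} + \frac{91}{2} \left(-19\right) = \frac{1}{87} - \frac{1729}{2} = - \frac{150421}{174}$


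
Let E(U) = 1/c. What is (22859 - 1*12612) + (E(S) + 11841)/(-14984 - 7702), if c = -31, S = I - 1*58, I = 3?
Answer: 3602999816/351633 ≈ 10246.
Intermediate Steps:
S = -55 (S = 3 - 1*58 = 3 - 58 = -55)
E(U) = -1/31 (E(U) = 1/(-31) = -1/31)
(22859 - 1*12612) + (E(S) + 11841)/(-14984 - 7702) = (22859 - 1*12612) + (-1/31 + 11841)/(-14984 - 7702) = (22859 - 12612) + (367070/31)/(-22686) = 10247 + (367070/31)*(-1/22686) = 10247 - 183535/351633 = 3602999816/351633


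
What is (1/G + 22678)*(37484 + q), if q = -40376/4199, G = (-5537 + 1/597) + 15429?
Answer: 4214767694724678436/4959459895 ≈ 8.4984e+8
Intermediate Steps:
G = 5905525/597 (G = (-5537 + 1/597) + 15429 = -3305588/597 + 15429 = 5905525/597 ≈ 9892.0)
q = -40376/4199 (q = -40376*1/4199 = -40376/4199 ≈ -9.6156)
(1/G + 22678)*(37484 + q) = (1/(5905525/597) + 22678)*(37484 - 40376/4199) = (597/5905525 + 22678)*(157354940/4199) = (133925496547/5905525)*(157354940/4199) = 4214767694724678436/4959459895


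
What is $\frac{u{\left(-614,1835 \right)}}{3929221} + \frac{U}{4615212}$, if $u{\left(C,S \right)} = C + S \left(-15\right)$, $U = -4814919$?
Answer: $- \frac{6349582766189}{6044729303284} \approx -1.0504$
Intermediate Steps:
$u{\left(C,S \right)} = C - 15 S$
$\frac{u{\left(-614,1835 \right)}}{3929221} + \frac{U}{4615212} = \frac{-614 - 27525}{3929221} - \frac{4814919}{4615212} = \left(-614 - 27525\right) \frac{1}{3929221} - \frac{1604973}{1538404} = \left(-28139\right) \frac{1}{3929221} - \frac{1604973}{1538404} = - \frac{28139}{3929221} - \frac{1604973}{1538404} = - \frac{6349582766189}{6044729303284}$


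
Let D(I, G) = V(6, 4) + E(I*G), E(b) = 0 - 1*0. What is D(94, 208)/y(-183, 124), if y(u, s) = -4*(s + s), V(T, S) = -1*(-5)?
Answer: -5/992 ≈ -0.0050403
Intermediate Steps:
V(T, S) = 5
E(b) = 0 (E(b) = 0 + 0 = 0)
y(u, s) = -8*s
D(I, G) = 5 (D(I, G) = 5 + 0 = 5)
D(94, 208)/y(-183, 124) = 5/((-8*124)) = 5/(-992) = 5*(-1/992) = -5/992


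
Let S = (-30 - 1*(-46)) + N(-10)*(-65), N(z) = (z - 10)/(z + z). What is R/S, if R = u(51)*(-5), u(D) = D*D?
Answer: 13005/49 ≈ 265.41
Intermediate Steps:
u(D) = D²
N(z) = (-10 + z)/(2*z) (N(z) = (-10 + z)/((2*z)) = (-10 + z)*(1/(2*z)) = (-10 + z)/(2*z))
R = -13005 (R = 51²*(-5) = 2601*(-5) = -13005)
S = -49 (S = (-30 - 1*(-46)) + ((½)*(-10 - 10)/(-10))*(-65) = (-30 + 46) + ((½)*(-⅒)*(-20))*(-65) = 16 + 1*(-65) = 16 - 65 = -49)
R/S = -13005/(-49) = -13005*(-1/49) = 13005/49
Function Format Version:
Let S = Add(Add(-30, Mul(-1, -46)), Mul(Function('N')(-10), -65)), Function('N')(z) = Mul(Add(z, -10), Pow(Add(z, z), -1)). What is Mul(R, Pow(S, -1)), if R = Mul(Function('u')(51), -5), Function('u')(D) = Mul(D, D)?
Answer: Rational(13005, 49) ≈ 265.41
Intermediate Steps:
Function('u')(D) = Pow(D, 2)
Function('N')(z) = Mul(Rational(1, 2), Pow(z, -1), Add(-10, z)) (Function('N')(z) = Mul(Add(-10, z), Pow(Mul(2, z), -1)) = Mul(Add(-10, z), Mul(Rational(1, 2), Pow(z, -1))) = Mul(Rational(1, 2), Pow(z, -1), Add(-10, z)))
R = -13005 (R = Mul(Pow(51, 2), -5) = Mul(2601, -5) = -13005)
S = -49 (S = Add(Add(-30, Mul(-1, -46)), Mul(Mul(Rational(1, 2), Pow(-10, -1), Add(-10, -10)), -65)) = Add(Add(-30, 46), Mul(Mul(Rational(1, 2), Rational(-1, 10), -20), -65)) = Add(16, Mul(1, -65)) = Add(16, -65) = -49)
Mul(R, Pow(S, -1)) = Mul(-13005, Pow(-49, -1)) = Mul(-13005, Rational(-1, 49)) = Rational(13005, 49)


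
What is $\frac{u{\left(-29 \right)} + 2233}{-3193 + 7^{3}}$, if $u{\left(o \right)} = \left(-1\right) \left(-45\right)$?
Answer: $- \frac{1139}{1425} \approx -0.7993$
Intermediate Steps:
$u{\left(o \right)} = 45$
$\frac{u{\left(-29 \right)} + 2233}{-3193 + 7^{3}} = \frac{45 + 2233}{-3193 + 7^{3}} = \frac{2278}{-3193 + 343} = \frac{2278}{-2850} = 2278 \left(- \frac{1}{2850}\right) = - \frac{1139}{1425}$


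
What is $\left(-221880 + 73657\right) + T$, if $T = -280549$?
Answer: $-428772$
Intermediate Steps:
$\left(-221880 + 73657\right) + T = \left(-221880 + 73657\right) - 280549 = -148223 - 280549 = -428772$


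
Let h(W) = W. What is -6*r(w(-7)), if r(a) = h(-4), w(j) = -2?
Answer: 24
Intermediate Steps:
r(a) = -4
-6*r(w(-7)) = -6*(-4) = 24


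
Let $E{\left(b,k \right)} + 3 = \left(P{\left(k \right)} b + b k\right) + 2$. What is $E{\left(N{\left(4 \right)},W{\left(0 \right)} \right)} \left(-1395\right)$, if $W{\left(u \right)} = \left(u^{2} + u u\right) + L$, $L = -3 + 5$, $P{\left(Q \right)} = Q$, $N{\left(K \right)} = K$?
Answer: $-20925$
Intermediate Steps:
$L = 2$
$W{\left(u \right)} = 2 + 2 u^{2}$ ($W{\left(u \right)} = \left(u^{2} + u u\right) + 2 = \left(u^{2} + u^{2}\right) + 2 = 2 u^{2} + 2 = 2 + 2 u^{2}$)
$E{\left(b,k \right)} = -1 + 2 b k$ ($E{\left(b,k \right)} = -3 + \left(\left(k b + b k\right) + 2\right) = -3 + \left(\left(b k + b k\right) + 2\right) = -3 + \left(2 b k + 2\right) = -3 + \left(2 + 2 b k\right) = -1 + 2 b k$)
$E{\left(N{\left(4 \right)},W{\left(0 \right)} \right)} \left(-1395\right) = \left(-1 + 2 \cdot 4 \left(2 + 2 \cdot 0^{2}\right)\right) \left(-1395\right) = \left(-1 + 2 \cdot 4 \left(2 + 2 \cdot 0\right)\right) \left(-1395\right) = \left(-1 + 2 \cdot 4 \left(2 + 0\right)\right) \left(-1395\right) = \left(-1 + 2 \cdot 4 \cdot 2\right) \left(-1395\right) = \left(-1 + 16\right) \left(-1395\right) = 15 \left(-1395\right) = -20925$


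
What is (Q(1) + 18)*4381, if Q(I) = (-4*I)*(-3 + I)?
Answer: 113906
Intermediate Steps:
Q(I) = -4*I*(-3 + I)
(Q(1) + 18)*4381 = (4*1*(3 - 1*1) + 18)*4381 = (4*1*(3 - 1) + 18)*4381 = (4*1*2 + 18)*4381 = (8 + 18)*4381 = 26*4381 = 113906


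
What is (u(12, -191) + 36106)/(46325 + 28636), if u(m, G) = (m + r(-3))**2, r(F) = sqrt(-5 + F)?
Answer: 36242/74961 + 16*I*sqrt(2)/24987 ≈ 0.48348 + 0.00090557*I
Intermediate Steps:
u(m, G) = (m + 2*I*sqrt(2))**2 (u(m, G) = (m + sqrt(-5 - 3))**2 = (m + sqrt(-8))**2 = (m + 2*I*sqrt(2))**2)
(u(12, -191) + 36106)/(46325 + 28636) = ((12 + 2*I*sqrt(2))**2 + 36106)/(46325 + 28636) = (36106 + (12 + 2*I*sqrt(2))**2)/74961 = (36106 + (12 + 2*I*sqrt(2))**2)*(1/74961) = 36106/74961 + (12 + 2*I*sqrt(2))**2/74961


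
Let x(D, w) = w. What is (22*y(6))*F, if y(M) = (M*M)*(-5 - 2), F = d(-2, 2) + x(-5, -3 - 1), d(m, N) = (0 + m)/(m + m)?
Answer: 19404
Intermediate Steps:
d(m, N) = 1/2 (d(m, N) = m/((2*m)) = m*(1/(2*m)) = 1/2)
F = -7/2 (F = 1/2 + (-3 - 1) = 1/2 - 4 = -7/2 ≈ -3.5000)
y(M) = -7*M**2 (y(M) = M**2*(-7) = -7*M**2)
(22*y(6))*F = (22*(-7*6**2))*(-7/2) = (22*(-7*36))*(-7/2) = (22*(-252))*(-7/2) = -5544*(-7/2) = 19404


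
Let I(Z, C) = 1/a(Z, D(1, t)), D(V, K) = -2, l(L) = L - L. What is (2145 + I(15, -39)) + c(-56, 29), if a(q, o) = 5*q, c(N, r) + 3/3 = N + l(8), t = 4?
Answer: 156601/75 ≈ 2088.0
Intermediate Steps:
l(L) = 0
c(N, r) = -1 + N (c(N, r) = -1 + (N + 0) = -1 + N)
I(Z, C) = 1/(5*Z)
(2145 + I(15, -39)) + c(-56, 29) = (2145 + (⅕)/15) + (-1 - 56) = (2145 + (⅕)*(1/15)) - 57 = (2145 + 1/75) - 57 = 160876/75 - 57 = 156601/75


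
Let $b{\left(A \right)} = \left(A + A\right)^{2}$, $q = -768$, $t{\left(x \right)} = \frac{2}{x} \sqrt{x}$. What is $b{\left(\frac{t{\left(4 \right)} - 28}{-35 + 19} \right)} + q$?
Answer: $- \frac{48423}{64} \approx -756.61$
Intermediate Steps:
$t{\left(x \right)} = \frac{2}{\sqrt{x}}$
$b{\left(A \right)} = 4 A^{2}$ ($b{\left(A \right)} = \left(2 A\right)^{2} = 4 A^{2}$)
$b{\left(\frac{t{\left(4 \right)} - 28}{-35 + 19} \right)} + q = 4 \left(\frac{\frac{2}{2} - 28}{-35 + 19}\right)^{2} - 768 = 4 \left(\frac{2 \cdot \frac{1}{2} - 28}{-16}\right)^{2} - 768 = 4 \left(\left(1 - 28\right) \left(- \frac{1}{16}\right)\right)^{2} - 768 = 4 \left(\left(-27\right) \left(- \frac{1}{16}\right)\right)^{2} - 768 = 4 \left(\frac{27}{16}\right)^{2} - 768 = 4 \cdot \frac{729}{256} - 768 = \frac{729}{64} - 768 = - \frac{48423}{64}$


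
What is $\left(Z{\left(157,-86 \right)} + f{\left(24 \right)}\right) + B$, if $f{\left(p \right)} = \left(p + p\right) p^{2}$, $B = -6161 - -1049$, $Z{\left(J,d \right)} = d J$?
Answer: $9034$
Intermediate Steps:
$Z{\left(J,d \right)} = J d$
$B = -5112$ ($B = -6161 + 1049 = -5112$)
$f{\left(p \right)} = 2 p^{3}$ ($f{\left(p \right)} = 2 p p^{2} = 2 p^{3}$)
$\left(Z{\left(157,-86 \right)} + f{\left(24 \right)}\right) + B = \left(157 \left(-86\right) + 2 \cdot 24^{3}\right) - 5112 = \left(-13502 + 2 \cdot 13824\right) - 5112 = \left(-13502 + 27648\right) - 5112 = 14146 - 5112 = 9034$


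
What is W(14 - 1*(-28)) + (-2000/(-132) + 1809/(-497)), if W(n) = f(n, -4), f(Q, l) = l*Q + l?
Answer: -2632169/16401 ≈ -160.49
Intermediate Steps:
f(Q, l) = l + Q*l (f(Q, l) = Q*l + l = l + Q*l)
W(n) = -4 - 4*n (W(n) = -4*(1 + n) = -4 - 4*n)
W(14 - 1*(-28)) + (-2000/(-132) + 1809/(-497)) = (-4 - 4*(14 - 1*(-28))) + (-2000/(-132) + 1809/(-497)) = (-4 - 4*(14 + 28)) + (-2000*(-1/132) + 1809*(-1/497)) = (-4 - 4*42) + (500/33 - 1809/497) = (-4 - 168) + 188803/16401 = -172 + 188803/16401 = -2632169/16401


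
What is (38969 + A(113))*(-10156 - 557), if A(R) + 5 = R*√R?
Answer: -417421332 - 1210569*√113 ≈ -4.3029e+8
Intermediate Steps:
A(R) = -5 + R^(3/2) (A(R) = -5 + R*√R = -5 + R^(3/2))
(38969 + A(113))*(-10156 - 557) = (38969 + (-5 + 113^(3/2)))*(-10156 - 557) = (38969 + (-5 + 113*√113))*(-10713) = (38964 + 113*√113)*(-10713) = -417421332 - 1210569*√113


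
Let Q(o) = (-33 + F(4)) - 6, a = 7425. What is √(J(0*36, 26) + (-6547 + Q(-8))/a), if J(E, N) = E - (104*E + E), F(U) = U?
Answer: I*√24134/165 ≈ 0.94152*I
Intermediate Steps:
Q(o) = -35 (Q(o) = (-33 + 4) - 6 = -29 - 6 = -35)
J(E, N) = -104*E (J(E, N) = E - 105*E = -104*E)
√(J(0*36, 26) + (-6547 + Q(-8))/a) = √(-0*36 + (-6547 - 35)/7425) = √(-104*0 - 6582*1/7425) = √(0 - 2194/2475) = √(-2194/2475) = I*√24134/165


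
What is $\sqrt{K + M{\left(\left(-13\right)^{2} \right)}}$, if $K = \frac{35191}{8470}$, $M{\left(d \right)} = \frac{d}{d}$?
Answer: $\frac{\sqrt{3056270}}{770} \approx 2.2704$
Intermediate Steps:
$M{\left(d \right)} = 1$
$K = \frac{35191}{8470}$ ($K = 35191 \cdot \frac{1}{8470} = \frac{35191}{8470} \approx 4.1548$)
$\sqrt{K + M{\left(\left(-13\right)^{2} \right)}} = \sqrt{\frac{35191}{8470} + 1} = \sqrt{\frac{43661}{8470}} = \frac{\sqrt{3056270}}{770}$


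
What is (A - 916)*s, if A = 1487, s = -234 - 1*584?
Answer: -467078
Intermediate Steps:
s = -818 (s = -234 - 584 = -818)
(A - 916)*s = (1487 - 916)*(-818) = 571*(-818) = -467078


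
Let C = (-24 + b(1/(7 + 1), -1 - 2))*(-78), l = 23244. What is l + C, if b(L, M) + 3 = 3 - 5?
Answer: 25506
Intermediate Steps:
b(L, M) = -5 (b(L, M) = -3 + (3 - 5) = -3 - 2 = -5)
C = 2262 (C = (-24 - 5)*(-78) = -29*(-78) = 2262)
l + C = 23244 + 2262 = 25506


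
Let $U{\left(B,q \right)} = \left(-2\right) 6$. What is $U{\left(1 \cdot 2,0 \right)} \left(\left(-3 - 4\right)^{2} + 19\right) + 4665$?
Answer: $3849$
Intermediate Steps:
$U{\left(B,q \right)} = -12$
$U{\left(1 \cdot 2,0 \right)} \left(\left(-3 - 4\right)^{2} + 19\right) + 4665 = - 12 \left(\left(-3 - 4\right)^{2} + 19\right) + 4665 = - 12 \left(\left(-7\right)^{2} + 19\right) + 4665 = - 12 \left(49 + 19\right) + 4665 = \left(-12\right) 68 + 4665 = -816 + 4665 = 3849$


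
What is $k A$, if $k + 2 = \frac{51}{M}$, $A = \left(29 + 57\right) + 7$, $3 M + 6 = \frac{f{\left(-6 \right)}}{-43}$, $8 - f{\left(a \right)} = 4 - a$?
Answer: $- \frac{659463}{256} \approx -2576.0$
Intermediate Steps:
$f{\left(a \right)} = 4 + a$ ($f{\left(a \right)} = 8 - \left(4 - a\right) = 8 + \left(-4 + a\right) = 4 + a$)
$M = - \frac{256}{129}$ ($M = -2 + \frac{\left(4 - 6\right) \frac{1}{-43}}{3} = -2 + \frac{\left(-2\right) \left(- \frac{1}{43}\right)}{3} = -2 + \frac{1}{3} \cdot \frac{2}{43} = -2 + \frac{2}{129} = - \frac{256}{129} \approx -1.9845$)
$A = 93$ ($A = 86 + 7 = 93$)
$k = - \frac{7091}{256}$ ($k = -2 + \frac{51}{- \frac{256}{129}} = -2 + 51 \left(- \frac{129}{256}\right) = -2 - \frac{6579}{256} = - \frac{7091}{256} \approx -27.699$)
$k A = \left(- \frac{7091}{256}\right) 93 = - \frac{659463}{256}$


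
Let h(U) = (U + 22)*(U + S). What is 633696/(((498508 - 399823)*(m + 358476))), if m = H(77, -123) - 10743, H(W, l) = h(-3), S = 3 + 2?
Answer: 211232/11439927045 ≈ 1.8464e-5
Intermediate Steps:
S = 5
h(U) = (5 + U)*(22 + U) (h(U) = (U + 22)*(U + 5) = (22 + U)*(5 + U) = (5 + U)*(22 + U))
H(W, l) = 38 (H(W, l) = 110 + (-3)² + 27*(-3) = 110 + 9 - 81 = 38)
m = -10705 (m = 38 - 10743 = -10705)
633696/(((498508 - 399823)*(m + 358476))) = 633696/(((498508 - 399823)*(-10705 + 358476))) = 633696/((98685*347771)) = 633696/34319781135 = 633696*(1/34319781135) = 211232/11439927045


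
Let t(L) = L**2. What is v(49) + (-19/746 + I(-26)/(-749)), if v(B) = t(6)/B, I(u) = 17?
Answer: 2685201/3911278 ≈ 0.68653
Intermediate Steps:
v(B) = 36/B (v(B) = 6**2/B = 36/B)
v(49) + (-19/746 + I(-26)/(-749)) = 36/49 + (-19/746 + 17/(-749)) = 36*(1/49) + (-19*1/746 + 17*(-1/749)) = 36/49 + (-19/746 - 17/749) = 36/49 - 26913/558754 = 2685201/3911278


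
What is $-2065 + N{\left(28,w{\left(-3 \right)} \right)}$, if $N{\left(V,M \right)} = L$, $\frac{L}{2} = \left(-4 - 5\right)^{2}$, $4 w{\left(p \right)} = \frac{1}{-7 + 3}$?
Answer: $-1903$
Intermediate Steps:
$w{\left(p \right)} = - \frac{1}{16}$ ($w{\left(p \right)} = \frac{1}{4 \left(-7 + 3\right)} = \frac{1}{4 \left(-4\right)} = \frac{1}{4} \left(- \frac{1}{4}\right) = - \frac{1}{16}$)
$L = 162$ ($L = 2 \left(-4 - 5\right)^{2} = 2 \left(-9\right)^{2} = 2 \cdot 81 = 162$)
$N{\left(V,M \right)} = 162$
$-2065 + N{\left(28,w{\left(-3 \right)} \right)} = -2065 + 162 = -1903$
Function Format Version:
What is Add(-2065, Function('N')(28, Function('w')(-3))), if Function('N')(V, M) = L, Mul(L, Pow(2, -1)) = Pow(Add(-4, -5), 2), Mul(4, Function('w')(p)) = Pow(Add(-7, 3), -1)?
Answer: -1903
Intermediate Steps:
Function('w')(p) = Rational(-1, 16) (Function('w')(p) = Mul(Rational(1, 4), Pow(Add(-7, 3), -1)) = Mul(Rational(1, 4), Pow(-4, -1)) = Mul(Rational(1, 4), Rational(-1, 4)) = Rational(-1, 16))
L = 162 (L = Mul(2, Pow(Add(-4, -5), 2)) = Mul(2, Pow(-9, 2)) = Mul(2, 81) = 162)
Function('N')(V, M) = 162
Add(-2065, Function('N')(28, Function('w')(-3))) = Add(-2065, 162) = -1903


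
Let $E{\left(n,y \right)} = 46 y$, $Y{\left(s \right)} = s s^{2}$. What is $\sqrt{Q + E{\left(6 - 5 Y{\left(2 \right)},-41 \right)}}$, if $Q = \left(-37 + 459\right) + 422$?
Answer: $i \sqrt{1042} \approx 32.28 i$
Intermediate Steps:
$Y{\left(s \right)} = s^{3}$
$Q = 844$ ($Q = 422 + 422 = 844$)
$\sqrt{Q + E{\left(6 - 5 Y{\left(2 \right)},-41 \right)}} = \sqrt{844 + 46 \left(-41\right)} = \sqrt{844 - 1886} = \sqrt{-1042} = i \sqrt{1042}$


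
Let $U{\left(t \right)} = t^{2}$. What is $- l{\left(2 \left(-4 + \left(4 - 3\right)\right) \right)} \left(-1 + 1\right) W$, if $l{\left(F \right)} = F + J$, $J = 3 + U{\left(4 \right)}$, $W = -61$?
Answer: $0$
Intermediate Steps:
$J = 19$ ($J = 3 + 4^{2} = 3 + 16 = 19$)
$l{\left(F \right)} = 19 + F$ ($l{\left(F \right)} = F + 19 = 19 + F$)
$- l{\left(2 \left(-4 + \left(4 - 3\right)\right) \right)} \left(-1 + 1\right) W = - \left(19 + 2 \left(-4 + \left(4 - 3\right)\right)\right) \left(-1 + 1\right) \left(-61\right) = - \left(19 + 2 \left(-4 + \left(4 - 3\right)\right)\right) 0 \left(-61\right) = - \left(19 + 2 \left(-4 + 1\right)\right) 0 \left(-61\right) = - \left(19 + 2 \left(-3\right)\right) 0 \left(-61\right) = - \left(19 - 6\right) 0 \left(-61\right) = - 13 \cdot 0 \left(-61\right) = \left(-1\right) 0 \left(-61\right) = 0 \left(-61\right) = 0$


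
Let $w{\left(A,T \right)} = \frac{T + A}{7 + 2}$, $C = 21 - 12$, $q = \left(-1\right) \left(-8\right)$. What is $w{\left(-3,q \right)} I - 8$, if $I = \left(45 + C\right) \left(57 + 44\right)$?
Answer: $3022$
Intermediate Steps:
$q = 8$
$C = 9$
$w{\left(A,T \right)} = \frac{A}{9} + \frac{T}{9}$ ($w{\left(A,T \right)} = \frac{A + T}{9} = \left(A + T\right) \frac{1}{9} = \frac{A}{9} + \frac{T}{9}$)
$I = 5454$ ($I = \left(45 + 9\right) \left(57 + 44\right) = 54 \cdot 101 = 5454$)
$w{\left(-3,q \right)} I - 8 = \left(\frac{1}{9} \left(-3\right) + \frac{1}{9} \cdot 8\right) 5454 - 8 = \left(- \frac{1}{3} + \frac{8}{9}\right) 5454 - 8 = \frac{5}{9} \cdot 5454 - 8 = 3030 - 8 = 3022$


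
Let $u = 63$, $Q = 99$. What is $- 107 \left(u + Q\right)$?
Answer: $-17334$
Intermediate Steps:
$- 107 \left(u + Q\right) = - 107 \left(63 + 99\right) = \left(-107\right) 162 = -17334$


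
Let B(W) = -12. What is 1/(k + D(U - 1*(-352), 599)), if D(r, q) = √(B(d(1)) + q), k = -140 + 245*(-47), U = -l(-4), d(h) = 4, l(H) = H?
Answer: -11655/135838438 - √587/135838438 ≈ -8.5979e-5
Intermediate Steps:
U = 4 (U = -1*(-4) = 4)
k = -11655 (k = -140 - 11515 = -11655)
D(r, q) = √(-12 + q)
1/(k + D(U - 1*(-352), 599)) = 1/(-11655 + √(-12 + 599)) = 1/(-11655 + √587)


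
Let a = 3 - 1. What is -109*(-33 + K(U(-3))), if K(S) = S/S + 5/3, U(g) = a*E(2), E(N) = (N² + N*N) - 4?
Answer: 9919/3 ≈ 3306.3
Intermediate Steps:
E(N) = -4 + 2*N² (E(N) = (N² + N²) - 4 = 2*N² - 4 = -4 + 2*N²)
a = 2
U(g) = 8 (U(g) = 2*(-4 + 2*2²) = 2*(-4 + 2*4) = 2*(-4 + 8) = 2*4 = 8)
K(S) = 8/3 (K(S) = 1 + 5*(⅓) = 1 + 5/3 = 8/3)
-109*(-33 + K(U(-3))) = -109*(-33 + 8/3) = -109*(-91/3) = 9919/3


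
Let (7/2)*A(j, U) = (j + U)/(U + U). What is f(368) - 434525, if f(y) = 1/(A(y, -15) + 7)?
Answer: -165988445/382 ≈ -4.3452e+5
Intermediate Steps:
A(j, U) = (U + j)/(7*U) (A(j, U) = 2*((j + U)/(U + U))/7 = 2*((U + j)/((2*U)))/7 = 2*((U + j)*(1/(2*U)))/7 = 2*((U + j)/(2*U))/7 = (U + j)/(7*U))
f(y) = 1/(50/7 - y/105) (f(y) = 1/((1/7)*(-15 + y)/(-15) + 7) = 1/((1/7)*(-1/15)*(-15 + y) + 7) = 1/((1/7 - y/105) + 7) = 1/(50/7 - y/105))
f(368) - 434525 = 105/(750 - 1*368) - 434525 = 105/(750 - 368) - 434525 = 105/382 - 434525 = -165988445/382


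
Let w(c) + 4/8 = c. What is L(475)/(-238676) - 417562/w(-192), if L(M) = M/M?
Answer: 199324055439/91890260 ≈ 2169.2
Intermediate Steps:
L(M) = 1
w(c) = -½ + c
L(475)/(-238676) - 417562/w(-192) = 1/(-238676) - 417562/(-½ - 192) = 1*(-1/238676) - 417562/(-385/2) = -1/238676 - 417562*(-2/385) = -1/238676 + 835124/385 = 199324055439/91890260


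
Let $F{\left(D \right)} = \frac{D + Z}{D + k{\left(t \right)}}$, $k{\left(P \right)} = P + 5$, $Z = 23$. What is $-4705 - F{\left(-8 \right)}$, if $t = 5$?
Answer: $- \frac{9425}{2} \approx -4712.5$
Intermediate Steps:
$k{\left(P \right)} = 5 + P$
$F{\left(D \right)} = \frac{23 + D}{10 + D}$ ($F{\left(D \right)} = \frac{D + 23}{D + \left(5 + 5\right)} = \frac{23 + D}{D + 10} = \frac{23 + D}{10 + D}$)
$-4705 - F{\left(-8 \right)} = -4705 - \frac{23 - 8}{10 - 8} = -4705 - \frac{1}{2} \cdot 15 = -4705 - \frac{15}{2} = - \frac{9425}{2}$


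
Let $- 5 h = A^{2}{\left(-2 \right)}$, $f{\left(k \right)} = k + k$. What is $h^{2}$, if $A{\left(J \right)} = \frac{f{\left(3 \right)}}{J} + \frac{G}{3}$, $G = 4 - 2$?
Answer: $\frac{2401}{2025} \approx 1.1857$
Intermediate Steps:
$G = 2$ ($G = 4 - 2 = 2$)
$f{\left(k \right)} = 2 k$
$A{\left(J \right)} = \frac{2}{3} + \frac{6}{J}$ ($A{\left(J \right)} = \frac{2 \cdot 3}{J} + \frac{2}{3} = \frac{6}{J} + 2 \cdot \frac{1}{3} = \frac{6}{J} + \frac{2}{3} = \frac{2}{3} + \frac{6}{J}$)
$h = - \frac{49}{45}$ ($h = - \frac{\left(\frac{2}{3} + \frac{6}{-2}\right)^{2}}{5} = - \frac{\left(\frac{2}{3} + 6 \left(- \frac{1}{2}\right)\right)^{2}}{5} = - \frac{\left(\frac{2}{3} - 3\right)^{2}}{5} = - \frac{\left(- \frac{7}{3}\right)^{2}}{5} = \left(- \frac{1}{5}\right) \frac{49}{9} = - \frac{49}{45} \approx -1.0889$)
$h^{2} = \left(- \frac{49}{45}\right)^{2} = \frac{2401}{2025}$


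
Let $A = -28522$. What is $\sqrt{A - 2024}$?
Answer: $3 i \sqrt{3394} \approx 174.77 i$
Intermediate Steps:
$\sqrt{A - 2024} = \sqrt{-28522 - 2024} = \sqrt{-30546} = 3 i \sqrt{3394}$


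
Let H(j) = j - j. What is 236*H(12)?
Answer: 0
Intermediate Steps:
H(j) = 0
236*H(12) = 236*0 = 0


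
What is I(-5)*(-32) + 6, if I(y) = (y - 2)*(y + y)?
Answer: -2234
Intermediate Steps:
I(y) = 2*y*(-2 + y) (I(y) = (-2 + y)*(2*y) = 2*y*(-2 + y))
I(-5)*(-32) + 6 = (2*(-5)*(-2 - 5))*(-32) + 6 = (2*(-5)*(-7))*(-32) + 6 = 70*(-32) + 6 = -2240 + 6 = -2234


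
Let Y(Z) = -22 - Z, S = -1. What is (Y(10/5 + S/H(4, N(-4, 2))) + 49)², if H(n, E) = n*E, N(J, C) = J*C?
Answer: 638401/1024 ≈ 623.44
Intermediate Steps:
N(J, C) = C*J
H(n, E) = E*n
(Y(10/5 + S/H(4, N(-4, 2))) + 49)² = ((-22 - (10/5 - 1/((2*(-4))*4))) + 49)² = ((-22 - (10*(⅕) - 1/((-8*4)))) + 49)² = ((-22 - (2 - 1/(-32))) + 49)² = ((-22 - (2 - 1*(-1/32))) + 49)² = ((-22 - (2 + 1/32)) + 49)² = ((-22 - 1*65/32) + 49)² = ((-22 - 65/32) + 49)² = (-769/32 + 49)² = (799/32)² = 638401/1024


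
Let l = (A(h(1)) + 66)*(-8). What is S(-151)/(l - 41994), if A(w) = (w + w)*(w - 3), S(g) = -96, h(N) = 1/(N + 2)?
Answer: 432/191285 ≈ 0.0022584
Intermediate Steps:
h(N) = 1/(2 + N)
A(w) = 2*w*(-3 + w) (A(w) = (2*w)*(-3 + w) = 2*w*(-3 + w))
l = -4624/9 (l = (2*(-3 + 1/(2 + 1))/(2 + 1) + 66)*(-8) = (2*(-3 + 1/3)/3 + 66)*(-8) = (2*(1/3)*(-3 + 1/3) + 66)*(-8) = (2*(1/3)*(-8/3) + 66)*(-8) = (-16/9 + 66)*(-8) = (578/9)*(-8) = -4624/9 ≈ -513.78)
S(-151)/(l - 41994) = -96/(-4624/9 - 41994) = -96/(-382570/9) = -96*(-9/382570) = 432/191285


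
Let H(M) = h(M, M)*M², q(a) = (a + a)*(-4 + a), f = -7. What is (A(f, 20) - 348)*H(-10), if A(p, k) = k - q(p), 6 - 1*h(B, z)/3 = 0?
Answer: -867600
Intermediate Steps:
h(B, z) = 18 (h(B, z) = 18 - 3*0 = 18 + 0 = 18)
q(a) = 2*a*(-4 + a) (q(a) = (2*a)*(-4 + a) = 2*a*(-4 + a))
H(M) = 18*M²
A(p, k) = k - 2*p*(-4 + p)
(A(f, 20) - 348)*H(-10) = ((20 - 2*(-7)*(-4 - 7)) - 348)*(18*(-10)²) = ((20 - 2*(-7)*(-11)) - 348)*(18*100) = ((20 - 154) - 348)*1800 = (-134 - 348)*1800 = -482*1800 = -867600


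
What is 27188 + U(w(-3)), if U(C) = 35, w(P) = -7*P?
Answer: 27223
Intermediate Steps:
27188 + U(w(-3)) = 27188 + 35 = 27223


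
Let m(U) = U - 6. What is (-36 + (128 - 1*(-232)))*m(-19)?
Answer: -8100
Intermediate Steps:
m(U) = -6 + U
(-36 + (128 - 1*(-232)))*m(-19) = (-36 + (128 - 1*(-232)))*(-6 - 19) = (-36 + (128 + 232))*(-25) = (-36 + 360)*(-25) = 324*(-25) = -8100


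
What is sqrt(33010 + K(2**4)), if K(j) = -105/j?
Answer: sqrt(528055)/4 ≈ 181.67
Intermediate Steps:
sqrt(33010 + K(2**4)) = sqrt(33010 - 105/(2**4)) = sqrt(33010 - 105/16) = sqrt(528055/16) = sqrt(528055)/4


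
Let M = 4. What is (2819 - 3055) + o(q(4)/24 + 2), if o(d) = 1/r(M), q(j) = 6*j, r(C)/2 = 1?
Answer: -471/2 ≈ -235.50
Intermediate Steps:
r(C) = 2 (r(C) = 2*1 = 2)
o(d) = ½ (o(d) = 1/2 = ½)
(2819 - 3055) + o(q(4)/24 + 2) = (2819 - 3055) + ½ = -236 + ½ = -471/2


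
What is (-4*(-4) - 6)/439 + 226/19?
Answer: 99404/8341 ≈ 11.918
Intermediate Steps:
(-4*(-4) - 6)/439 + 226/19 = (16 - 6)*(1/439) + 226*(1/19) = 10*(1/439) + 226/19 = 10/439 + 226/19 = 99404/8341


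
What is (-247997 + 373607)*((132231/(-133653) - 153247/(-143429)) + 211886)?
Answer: 1006315964988820020/37810091 ≈ 2.6615e+10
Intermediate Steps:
(-247997 + 373607)*((132231/(-133653) - 153247/(-143429)) + 211886) = 125610*((132231*(-1/133653) - 153247*(-1/143429)) + 211886) = 125610*((-44077/44551 + 153247/143429) + 211886) = 125610*(2990456/37810091 + 211886) = 125610*(8011431932082/37810091) = 1006315964988820020/37810091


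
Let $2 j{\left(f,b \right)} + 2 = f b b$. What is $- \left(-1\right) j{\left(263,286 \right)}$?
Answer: $10756173$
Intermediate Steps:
$j{\left(f,b \right)} = -1 + \frac{f b^{2}}{2}$ ($j{\left(f,b \right)} = -1 + \frac{f b b}{2} = -1 + \frac{b f b}{2} = -1 + \frac{f b^{2}}{2}$)
$- \left(-1\right) j{\left(263,286 \right)} = - \left(-1\right) \left(-1 + \frac{1}{2} \cdot 263 \cdot 286^{2}\right) = - \left(-1\right) \left(-1 + \frac{1}{2} \cdot 263 \cdot 81796\right) = - \left(-1\right) \left(-1 + 10756174\right) = - \left(-1\right) 10756173 = \left(-1\right) \left(-10756173\right) = 10756173$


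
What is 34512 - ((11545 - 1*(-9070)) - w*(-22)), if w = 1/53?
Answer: 736519/53 ≈ 13897.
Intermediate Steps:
w = 1/53 ≈ 0.018868
34512 - ((11545 - 1*(-9070)) - w*(-22)) = 34512 - ((11545 - 1*(-9070)) - (-22)/53) = 34512 - ((11545 + 9070) - 1*(-22/53)) = 34512 - (20615 + 22/53) = 34512 - 1*1092617/53 = 34512 - 1092617/53 = 736519/53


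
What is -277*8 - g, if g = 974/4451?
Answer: -9864390/4451 ≈ -2216.2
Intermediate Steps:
g = 974/4451 (g = 974*(1/4451) = 974/4451 ≈ 0.21883)
-277*8 - g = -277*8 - 1*974/4451 = -2216 - 974/4451 = -9864390/4451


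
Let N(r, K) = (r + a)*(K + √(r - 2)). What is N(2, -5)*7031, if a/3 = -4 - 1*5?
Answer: 878875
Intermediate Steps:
a = -27 (a = 3*(-4 - 1*5) = 3*(-4 - 5) = 3*(-9) = -27)
N(r, K) = (-27 + r)*(K + √(-2 + r)) (N(r, K) = (r - 27)*(K + √(r - 2)) = (-27 + r)*(K + √(-2 + r)))
N(2, -5)*7031 = (-27*(-5) - 27*√(-2 + 2) - 5*2 + 2*√(-2 + 2))*7031 = (135 - 27*√0 - 10 + 2*√0)*7031 = (135 - 27*0 - 10 + 2*0)*7031 = (135 + 0 - 10 + 0)*7031 = 125*7031 = 878875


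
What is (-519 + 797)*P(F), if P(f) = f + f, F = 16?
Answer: 8896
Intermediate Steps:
P(f) = 2*f
(-519 + 797)*P(F) = (-519 + 797)*(2*16) = 278*32 = 8896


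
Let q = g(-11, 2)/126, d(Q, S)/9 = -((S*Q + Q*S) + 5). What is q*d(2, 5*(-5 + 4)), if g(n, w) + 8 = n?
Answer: -285/14 ≈ -20.357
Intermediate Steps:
g(n, w) = -8 + n
d(Q, S) = -45 - 18*Q*S (d(Q, S) = 9*(-((S*Q + Q*S) + 5)) = 9*(-((Q*S + Q*S) + 5)) = 9*(-(2*Q*S + 5)) = 9*(-(5 + 2*Q*S)) = 9*(-5 - 2*Q*S) = -45 - 18*Q*S)
q = -19/126 (q = (-8 - 11)/126 = -19*1/126 = -19/126 ≈ -0.15079)
q*d(2, 5*(-5 + 4)) = -19*(-45 - 18*2*5*(-5 + 4))/126 = -19*(-45 - 18*2*5*(-1))/126 = -19*(-45 - 18*2*(-5))/126 = -19*(-45 + 180)/126 = -19/126*135 = -285/14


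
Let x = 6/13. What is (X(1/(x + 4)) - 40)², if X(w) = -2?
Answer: 1764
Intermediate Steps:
x = 6/13 (x = 6*(1/13) = 6/13 ≈ 0.46154)
(X(1/(x + 4)) - 40)² = (-2 - 40)² = (-42)² = 1764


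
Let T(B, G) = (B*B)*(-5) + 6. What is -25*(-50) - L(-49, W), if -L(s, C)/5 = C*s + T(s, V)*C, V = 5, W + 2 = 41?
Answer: -2348110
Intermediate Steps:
W = 39 (W = -2 + 41 = 39)
T(B, G) = 6 - 5*B² (T(B, G) = B²*(-5) + 6 = -5*B² + 6 = 6 - 5*B²)
L(s, C) = -5*C*s - 5*C*(6 - 5*s²) (L(s, C) = -5*(C*s + (6 - 5*s²)*C) = -5*(C*s + C*(6 - 5*s²)) = -5*C*s - 5*C*(6 - 5*s²))
-25*(-50) - L(-49, W) = -25*(-50) - 5*39*(-6 - 1*(-49) + 5*(-49)²) = 1250 - 5*39*(-6 + 49 + 5*2401) = 1250 - 5*39*(-6 + 49 + 12005) = 1250 - 5*39*12048 = 1250 - 1*2349360 = 1250 - 2349360 = -2348110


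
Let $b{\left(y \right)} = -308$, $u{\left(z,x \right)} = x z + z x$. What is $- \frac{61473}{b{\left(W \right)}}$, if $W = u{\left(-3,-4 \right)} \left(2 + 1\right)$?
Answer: $\frac{61473}{308} \approx 199.59$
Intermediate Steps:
$u{\left(z,x \right)} = 2 x z$ ($u{\left(z,x \right)} = x z + x z = 2 x z$)
$W = 72$ ($W = 2 \left(-4\right) \left(-3\right) \left(2 + 1\right) = 24 \cdot 3 = 72$)
$- \frac{61473}{b{\left(W \right)}} = - \frac{61473}{-308} = \left(-61473\right) \left(- \frac{1}{308}\right) = \frac{61473}{308}$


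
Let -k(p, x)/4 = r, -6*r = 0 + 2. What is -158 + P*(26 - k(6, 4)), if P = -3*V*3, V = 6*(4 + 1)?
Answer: -6818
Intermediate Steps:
r = -⅓ (r = -(0 + 2)/6 = -⅙*2 = -⅓ ≈ -0.33333)
k(p, x) = 4/3 (k(p, x) = -4*(-⅓) = 4/3)
V = 30 (V = 6*5 = 30)
P = -270 (P = -3*30*3 = -90*3 = -270)
-158 + P*(26 - k(6, 4)) = -158 - 270*(26 - 1*4/3) = -158 - 270*(26 - 4/3) = -158 - 270*74/3 = -158 - 6660 = -6818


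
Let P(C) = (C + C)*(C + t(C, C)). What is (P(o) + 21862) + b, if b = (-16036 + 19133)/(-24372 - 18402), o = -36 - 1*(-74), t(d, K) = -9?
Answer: 1029395987/42774 ≈ 24066.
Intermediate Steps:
o = 38 (o = -36 + 74 = 38)
b = -3097/42774 (b = 3097/(-42774) = 3097*(-1/42774) = -3097/42774 ≈ -0.072404)
P(C) = 2*C*(-9 + C) (P(C) = (C + C)*(C - 9) = (2*C)*(-9 + C) = 2*C*(-9 + C))
(P(o) + 21862) + b = (2*38*(-9 + 38) + 21862) - 3097/42774 = (2*38*29 + 21862) - 3097/42774 = (2204 + 21862) - 3097/42774 = 24066 - 3097/42774 = 1029395987/42774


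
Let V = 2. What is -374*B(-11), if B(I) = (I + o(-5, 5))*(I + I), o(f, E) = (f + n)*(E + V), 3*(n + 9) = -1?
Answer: -2748152/3 ≈ -9.1605e+5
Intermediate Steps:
n = -28/3 (n = -9 + (⅓)*(-1) = -9 - ⅓ = -28/3 ≈ -9.3333)
o(f, E) = (2 + E)*(-28/3 + f) (o(f, E) = (f - 28/3)*(E + 2) = (-28/3 + f)*(2 + E) = (2 + E)*(-28/3 + f))
B(I) = 2*I*(-301/3 + I) (B(I) = (I + (-56/3 + 2*(-5) - 28/3*5 + 5*(-5)))*(I + I) = (I + (-56/3 - 10 - 140/3 - 25))*(2*I) = (I - 301/3)*(2*I) = (-301/3 + I)*(2*I) = 2*I*(-301/3 + I))
-374*B(-11) = -748*(-11)*(-301 + 3*(-11))/3 = -748*(-11)*(-301 - 33)/3 = -748*(-11)*(-334)/3 = -374*7348/3 = -2748152/3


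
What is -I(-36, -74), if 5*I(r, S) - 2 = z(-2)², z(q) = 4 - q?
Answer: -38/5 ≈ -7.6000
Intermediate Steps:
I(r, S) = 38/5 (I(r, S) = ⅖ + (4 - 1*(-2))²/5 = ⅖ + (4 + 2)²/5 = ⅖ + (⅕)*6² = ⅖ + (⅕)*36 = ⅖ + 36/5 = 38/5)
-I(-36, -74) = -1*38/5 = -38/5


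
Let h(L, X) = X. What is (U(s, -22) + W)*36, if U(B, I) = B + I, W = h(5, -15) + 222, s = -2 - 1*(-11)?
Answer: 6984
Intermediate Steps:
s = 9 (s = -2 + 11 = 9)
W = 207 (W = -15 + 222 = 207)
(U(s, -22) + W)*36 = ((9 - 22) + 207)*36 = (-13 + 207)*36 = 194*36 = 6984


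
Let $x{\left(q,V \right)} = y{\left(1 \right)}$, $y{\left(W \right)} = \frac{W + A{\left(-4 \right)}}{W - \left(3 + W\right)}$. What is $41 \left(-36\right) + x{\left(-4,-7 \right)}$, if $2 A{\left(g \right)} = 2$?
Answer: $- \frac{4430}{3} \approx -1476.7$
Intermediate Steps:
$A{\left(g \right)} = 1$ ($A{\left(g \right)} = \frac{1}{2} \cdot 2 = 1$)
$y{\left(W \right)} = - \frac{1}{3} - \frac{W}{3}$ ($y{\left(W \right)} = \frac{W + 1}{W - \left(3 + W\right)} = \frac{1 + W}{-3} = \left(1 + W\right) \left(- \frac{1}{3}\right) = - \frac{1}{3} - \frac{W}{3}$)
$x{\left(q,V \right)} = - \frac{2}{3}$ ($x{\left(q,V \right)} = - \frac{1}{3} - \frac{1}{3} = - \frac{2}{3}$)
$41 \left(-36\right) + x{\left(-4,-7 \right)} = 41 \left(-36\right) - \frac{2}{3} = -1476 - \frac{2}{3} = - \frac{4430}{3}$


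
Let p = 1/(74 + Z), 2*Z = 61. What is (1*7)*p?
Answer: 14/209 ≈ 0.066986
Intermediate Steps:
Z = 61/2 (Z = (½)*61 = 61/2 ≈ 30.500)
p = 2/209 (p = 1/(74 + 61/2) = 1/(209/2) = 2/209 ≈ 0.0095694)
(1*7)*p = (1*7)*(2/209) = 7*(2/209) = 14/209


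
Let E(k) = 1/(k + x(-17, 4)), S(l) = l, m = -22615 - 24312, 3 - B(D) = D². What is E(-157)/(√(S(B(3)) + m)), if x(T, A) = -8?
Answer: I*√46933/7743945 ≈ 2.7975e-5*I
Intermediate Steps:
B(D) = 3 - D²
m = -46927
E(k) = 1/(-8 + k) (E(k) = 1/(k - 8) = 1/(-8 + k))
E(-157)/(√(S(B(3)) + m)) = 1/((-8 - 157)*(√((3 - 1*3²) - 46927))) = 1/((-165)*(√((3 - 1*9) - 46927))) = -1/(165*√((3 - 9) - 46927)) = -1/(165*√(-6 - 46927)) = -(-I*√46933/46933)/165 = -(-1)*I*√46933/7743945 = I*√46933/7743945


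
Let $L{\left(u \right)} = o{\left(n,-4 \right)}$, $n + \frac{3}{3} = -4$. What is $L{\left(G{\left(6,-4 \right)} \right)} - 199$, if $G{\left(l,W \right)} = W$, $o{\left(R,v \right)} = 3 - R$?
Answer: $-191$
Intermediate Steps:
$n = -5$ ($n = -1 - 4 = -5$)
$L{\left(u \right)} = 8$ ($L{\left(u \right)} = 3 - -5 = 3 + 5 = 8$)
$L{\left(G{\left(6,-4 \right)} \right)} - 199 = 8 - 199 = -191$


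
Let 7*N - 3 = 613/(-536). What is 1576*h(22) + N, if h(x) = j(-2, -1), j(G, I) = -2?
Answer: -11825309/3752 ≈ -3151.7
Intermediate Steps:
h(x) = -2
N = 995/3752 (N = 3/7 + (613/(-536))/7 = 3/7 + (613*(-1/536))/7 = 3/7 + (⅐)*(-613/536) = 3/7 - 613/3752 = 995/3752 ≈ 0.26519)
1576*h(22) + N = 1576*(-2) + 995/3752 = -3152 + 995/3752 = -11825309/3752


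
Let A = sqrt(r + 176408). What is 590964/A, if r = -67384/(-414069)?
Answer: 147741*sqrt(1890358303209999)/4565321971 ≈ 1407.0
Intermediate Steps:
r = 67384/414069 (r = -67384*(-1/414069) = 67384/414069 ≈ 0.16274)
A = 4*sqrt(1890358303209999)/414069 (A = sqrt(67384/414069 + 176408) = sqrt(73045151536/414069) = 4*sqrt(1890358303209999)/414069 ≈ 420.01)
590964/A = 590964/((4*sqrt(1890358303209999)/414069)) = 590964*(sqrt(1890358303209999)/18261287884) = 147741*sqrt(1890358303209999)/4565321971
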